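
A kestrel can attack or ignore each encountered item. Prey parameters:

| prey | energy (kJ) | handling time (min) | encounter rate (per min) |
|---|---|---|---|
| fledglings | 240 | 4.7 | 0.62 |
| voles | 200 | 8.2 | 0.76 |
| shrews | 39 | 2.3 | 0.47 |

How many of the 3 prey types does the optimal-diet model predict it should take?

E/h in descending order: fledglings 51.1, voles 24.4, shrews 17 kJ/min. The optimal diet is the largest prefix of this list for which every included type satisfies E_i/h_i > R on the types above it.
Rate on top 1: 38.02. voles: 24.4 < 38.02 → exclude; stop.
Optimal diet: fledglings — 1 of 3 types.

1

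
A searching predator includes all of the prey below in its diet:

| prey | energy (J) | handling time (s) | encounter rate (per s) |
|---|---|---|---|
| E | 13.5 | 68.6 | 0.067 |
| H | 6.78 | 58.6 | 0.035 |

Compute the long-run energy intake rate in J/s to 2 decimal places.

R = Σλ_iE_i / (1 + Σλ_ih_i)
Numerator: 0.067×13.5 + 0.035×6.78 = 1.142
Denominator: 1 + 0.067×68.6 + 0.035×58.6 = 7.647
R = 1.142/7.647 = 0.1493 J/s

0.15 J/s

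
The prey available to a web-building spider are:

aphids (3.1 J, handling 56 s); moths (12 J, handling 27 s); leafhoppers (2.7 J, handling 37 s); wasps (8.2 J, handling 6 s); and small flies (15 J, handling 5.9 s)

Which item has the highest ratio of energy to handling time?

small flies

Profitability E/h (J/s): aphids = 3.1/56 = 0.0554, moths = 12/27 = 0.444, leafhoppers = 2.7/37 = 0.073, wasps = 8.2/6 = 1.37, small flies = 15/5.9 = 2.54.
Ranked: small flies > wasps > moths > leafhoppers > aphids.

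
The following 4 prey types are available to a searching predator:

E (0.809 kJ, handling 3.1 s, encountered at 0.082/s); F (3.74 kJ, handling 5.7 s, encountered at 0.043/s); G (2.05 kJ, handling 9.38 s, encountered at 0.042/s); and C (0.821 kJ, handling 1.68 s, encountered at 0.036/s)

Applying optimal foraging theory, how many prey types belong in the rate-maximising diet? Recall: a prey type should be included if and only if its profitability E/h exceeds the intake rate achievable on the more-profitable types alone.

E/h in descending order: F 0.656, C 0.489, E 0.261, G 0.219 kJ/s. The optimal diet is the largest prefix of this list for which every included type satisfies E_i/h_i > R on the types above it.
Rate on top 1: 0.1292. C: 0.489 > 0.1292 → include.
Rate on top 2: 0.1458. E: 0.261 > 0.1458 → include.
Rate on top 3: 0.1646. G: 0.219 > 0.1646 → include.
Optimal diet: F, C, E, G — 4 of 4 types.

4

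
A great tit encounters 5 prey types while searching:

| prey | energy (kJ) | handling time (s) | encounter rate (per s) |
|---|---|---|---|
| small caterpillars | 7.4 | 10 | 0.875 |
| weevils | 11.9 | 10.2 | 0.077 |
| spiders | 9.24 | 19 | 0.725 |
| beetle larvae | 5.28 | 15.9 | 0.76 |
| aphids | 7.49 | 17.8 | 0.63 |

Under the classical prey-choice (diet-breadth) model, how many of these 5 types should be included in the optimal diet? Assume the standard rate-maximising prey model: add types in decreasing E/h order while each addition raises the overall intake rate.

E/h in descending order: weevils 1.17, small caterpillars 0.74, spiders 0.486, aphids 0.421, beetle larvae 0.332 kJ/s. The optimal diet is the largest prefix of this list for which every included type satisfies E_i/h_i > R on the types above it.
Rate on top 1: 0.5132. small caterpillars: 0.74 > 0.5132 → include.
Rate on top 2: 0.7016. spiders: 0.486 < 0.7016 → exclude; stop.
Optimal diet: weevils, small caterpillars — 2 of 5 types.

2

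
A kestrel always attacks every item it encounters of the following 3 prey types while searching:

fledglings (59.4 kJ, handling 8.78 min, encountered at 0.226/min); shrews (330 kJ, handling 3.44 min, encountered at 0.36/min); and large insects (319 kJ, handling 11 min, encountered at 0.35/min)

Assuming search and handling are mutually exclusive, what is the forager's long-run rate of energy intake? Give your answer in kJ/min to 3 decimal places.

30.210 kJ/min

R = (0.226×59.4 + 0.36×330 + 0.35×319) / (1 + 0.226×8.78 + 0.36×3.44 + 0.35×11) = 243.9/8.073 = 30.21 kJ/min.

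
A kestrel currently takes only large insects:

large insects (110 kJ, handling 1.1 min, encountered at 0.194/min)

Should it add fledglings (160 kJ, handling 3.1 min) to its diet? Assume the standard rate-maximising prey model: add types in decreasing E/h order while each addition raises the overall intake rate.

Intake rate on the current diet: R = (0.194×110) / (1 + 0.194×1.1) = 21.34/1.213 = 17.59 kJ/min.
fledglings: E/h = 160/3.1 = 51.61 kJ/min.
Since 51.61 > R, including fledglings increases the long-run rate.

Yes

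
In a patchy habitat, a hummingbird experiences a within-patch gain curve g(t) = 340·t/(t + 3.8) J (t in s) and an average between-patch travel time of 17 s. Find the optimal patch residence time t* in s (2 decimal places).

8.04 s

Maximise g(t)/(T+t): set derivative to zero → g'(t)(T+t) = g(t).
g'(t) = 340·3.8/(t + 3.8)². Setting 340·3.8/(t+3.8)² = 340t/[(t+3.8)(17+t)] gives 3.8(17+t) = t(t+3.8), so t² = 3.8×17 = 64.6.
t* = √64.6 = 8.037 s.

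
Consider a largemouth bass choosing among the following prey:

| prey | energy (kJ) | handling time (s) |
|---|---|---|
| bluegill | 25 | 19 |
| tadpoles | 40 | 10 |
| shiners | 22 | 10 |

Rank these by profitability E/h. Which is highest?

tadpoles

In descending order of E/h:
tadpoles: 40/10 = 4 kJ/s
shiners: 22/10 = 2.2 kJ/s
bluegill: 25/19 = 1.32 kJ/s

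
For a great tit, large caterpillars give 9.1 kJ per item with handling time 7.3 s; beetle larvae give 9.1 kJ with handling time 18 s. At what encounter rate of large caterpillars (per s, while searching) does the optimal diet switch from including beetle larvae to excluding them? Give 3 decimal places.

0.093 per s

At the threshold, the rate on large caterpillars alone equals the profitability of beetle larvae: λ·9.1/(1 + λ·7.3) = 9.1/18 = 0.5056.
Rearranging, λ(9.1 − 0.5056×7.3) = 0.5056, so λ = 0.5056/5.409 = 0.09346 per s.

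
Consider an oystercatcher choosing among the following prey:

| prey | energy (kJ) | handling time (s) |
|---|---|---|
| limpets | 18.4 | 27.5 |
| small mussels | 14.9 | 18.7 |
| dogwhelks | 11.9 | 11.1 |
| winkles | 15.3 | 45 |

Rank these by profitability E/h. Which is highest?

In descending order of E/h:
dogwhelks: 11.9/11.1 = 1.07 kJ/s
small mussels: 14.9/18.7 = 0.797 kJ/s
limpets: 18.4/27.5 = 0.669 kJ/s
winkles: 15.3/45 = 0.34 kJ/s

dogwhelks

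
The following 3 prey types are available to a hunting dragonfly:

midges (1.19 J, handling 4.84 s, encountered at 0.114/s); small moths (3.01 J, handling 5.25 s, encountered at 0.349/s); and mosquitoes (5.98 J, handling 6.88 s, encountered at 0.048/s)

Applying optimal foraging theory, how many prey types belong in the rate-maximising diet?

E/h in descending order: mosquitoes 0.869, small moths 0.573, midges 0.246 J/s. The optimal diet is the largest prefix of this list for which every included type satisfies E_i/h_i > R on the types above it.
Rate on top 1: 0.2158. small moths: 0.573 > 0.2158 → include.
Rate on top 2: 0.4229. midges: 0.246 < 0.4229 → exclude; stop.
Optimal diet: mosquitoes, small moths — 2 of 3 types.

2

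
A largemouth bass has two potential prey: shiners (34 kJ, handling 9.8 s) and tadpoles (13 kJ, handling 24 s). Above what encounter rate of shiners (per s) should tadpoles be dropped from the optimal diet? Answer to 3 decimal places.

At the threshold, the rate on shiners alone equals the profitability of tadpoles: λ·34/(1 + λ·9.8) = 13/24 = 0.5417.
Rearranging, λ(34 − 0.5417×9.8) = 0.5417, so λ = 0.5417/28.69 = 0.01888 per s.

0.019 per s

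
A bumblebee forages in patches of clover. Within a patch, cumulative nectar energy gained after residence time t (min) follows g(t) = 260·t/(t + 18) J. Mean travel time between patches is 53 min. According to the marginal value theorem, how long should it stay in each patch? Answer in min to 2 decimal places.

30.89 min

Maximise g(t)/(T+t): set derivative to zero → g'(t)(T+t) = g(t).
g'(t) = 260·18/(t + 18)². Setting 260·18/(t+18)² = 260t/[(t+18)(53+t)] gives 18(53+t) = t(t+18), so t² = 18×53 = 954.
t* = √954 = 30.89 min.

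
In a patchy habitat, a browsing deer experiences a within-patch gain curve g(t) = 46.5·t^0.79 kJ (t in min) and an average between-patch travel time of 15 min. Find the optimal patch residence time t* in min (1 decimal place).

56.4 min

Maximise g(t)/(T+t): set derivative to zero → g'(t)(T+t) = g(t).
g'(t) = 0.79·46.5·t^-0.21. Setting 0.79·46.5·t^-0.21 = 46.5·t^0.79/(15+t) gives 0.79(15+t) = t, so 0.21·t = 0.79×15.
t* = 0.79×15/0.21 = 56.43 min.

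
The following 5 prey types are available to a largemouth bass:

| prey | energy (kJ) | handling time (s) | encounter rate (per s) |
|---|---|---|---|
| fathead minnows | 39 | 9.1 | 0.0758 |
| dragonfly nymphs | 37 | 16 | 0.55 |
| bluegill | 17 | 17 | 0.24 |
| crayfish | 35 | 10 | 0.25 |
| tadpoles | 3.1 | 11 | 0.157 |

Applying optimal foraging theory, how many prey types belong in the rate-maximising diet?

Profitabilities (E/h, kJ/s): fathead minnows 4.29, crayfish 3.5, dragonfly nymphs 2.31, bluegill 1, tadpoles 0.282. Add prey in this order while the next type's profitability exceeds the intake rate on those already taken.
Rate on top 1: 1.749. crayfish: 3.5 > 1.749 → include.
Rate on top 2: 2.794. dragonfly nymphs: 2.31 < 2.794 → exclude; stop.
Optimal diet: fathead minnows, crayfish — 2 of 5 types.

2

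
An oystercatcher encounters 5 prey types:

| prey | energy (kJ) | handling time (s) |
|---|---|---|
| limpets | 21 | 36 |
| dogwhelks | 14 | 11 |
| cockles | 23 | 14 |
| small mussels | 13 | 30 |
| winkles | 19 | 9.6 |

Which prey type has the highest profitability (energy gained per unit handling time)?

winkles

Profitability E/h (kJ/s): limpets = 21/36 = 0.583, dogwhelks = 14/11 = 1.27, cockles = 23/14 = 1.64, small mussels = 13/30 = 0.433, winkles = 19/9.6 = 1.98.
Ranked: winkles > cockles > dogwhelks > limpets > small mussels.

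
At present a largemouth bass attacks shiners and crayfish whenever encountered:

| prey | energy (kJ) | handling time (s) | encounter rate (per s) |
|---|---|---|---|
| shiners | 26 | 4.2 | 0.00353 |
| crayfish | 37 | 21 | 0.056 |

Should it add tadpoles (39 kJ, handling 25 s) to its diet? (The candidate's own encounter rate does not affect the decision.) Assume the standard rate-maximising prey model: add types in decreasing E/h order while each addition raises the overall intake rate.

Yes

On shiners and crayfish alone, R = ΣλE/(1+Σλh) = 2.164/2.191 = 0.9877 kJ/s.
Profitability of tadpoles: 39/25 = 1.56 kJ/s.
1.56 > 0.9877, so adding tadpoles raises the average — include it.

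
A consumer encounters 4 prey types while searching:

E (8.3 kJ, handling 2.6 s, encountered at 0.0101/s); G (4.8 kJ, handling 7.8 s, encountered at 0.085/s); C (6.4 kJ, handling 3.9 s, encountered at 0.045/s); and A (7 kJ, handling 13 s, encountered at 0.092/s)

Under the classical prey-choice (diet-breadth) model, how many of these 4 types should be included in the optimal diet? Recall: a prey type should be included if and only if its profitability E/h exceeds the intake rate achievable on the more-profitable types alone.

Profitabilities (E/h, kJ/s): E 3.19, C 1.64, G 0.615, A 0.538. Add prey in this order while the next type's profitability exceeds the intake rate on those already taken.
Rate on top 1: 0.08168. C: 1.64 > 0.08168 → include.
Rate on top 2: 0.3094. G: 0.615 > 0.3094 → include.
Rate on top 3: 0.4182. A: 0.538 > 0.4182 → include.
Optimal diet: E, C, G, A — 4 of 4 types.

4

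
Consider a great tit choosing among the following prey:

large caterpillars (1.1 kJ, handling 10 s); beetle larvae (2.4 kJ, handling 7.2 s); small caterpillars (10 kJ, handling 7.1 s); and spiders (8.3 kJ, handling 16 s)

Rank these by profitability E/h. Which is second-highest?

Profitability E/h (kJ/s): large caterpillars = 1.1/10 = 0.11, beetle larvae = 2.4/7.2 = 0.333, small caterpillars = 10/7.1 = 1.41, spiders = 8.3/16 = 0.519.
Ranked: small caterpillars > spiders > beetle larvae > large caterpillars.

spiders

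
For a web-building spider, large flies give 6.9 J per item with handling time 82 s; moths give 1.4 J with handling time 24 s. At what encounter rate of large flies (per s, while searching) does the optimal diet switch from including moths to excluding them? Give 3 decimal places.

0.028 per s

The zero-one rule: include moths iff E₂/h₂ > λE₁/(1+λh₁). Equality gives the switch point.
λE₁h₂ = E₂ + λE₂h₁ ⇒ λ = E₂/(E₁h₂ − E₂h₁) = 1.4/(165.6 − 114.8) = 0.02756 per s.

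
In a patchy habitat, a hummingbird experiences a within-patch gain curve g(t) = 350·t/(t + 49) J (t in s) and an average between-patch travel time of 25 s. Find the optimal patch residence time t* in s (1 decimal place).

Maximise g(t)/(T+t): set derivative to zero → g'(t)(T+t) = g(t).
g'(t) = 350·49/(t + 49)². Setting 350·49/(t+49)² = 350t/[(t+49)(25+t)] gives 49(25+t) = t(t+49), so t² = 49×25 = 1225.
t* = √1225 = 35 s.

35.0 s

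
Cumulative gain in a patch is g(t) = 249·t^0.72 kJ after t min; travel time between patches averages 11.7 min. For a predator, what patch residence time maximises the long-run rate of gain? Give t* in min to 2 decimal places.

30.09 min

Optimal t* satisfies g'(t*) = g(t*)/(T + t*).
g'(t) = 0.72·249·t^-0.28. Setting 0.72·249·t^-0.28 = 249·t^0.72/(11.7+t) gives 0.72(11.7+t) = t, so 0.28·t = 0.72×11.7.
t* = 0.72×11.7/0.28 = 30.09 min.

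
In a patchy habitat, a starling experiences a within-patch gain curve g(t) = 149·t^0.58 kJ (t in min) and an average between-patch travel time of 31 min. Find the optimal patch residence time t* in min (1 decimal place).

Optimal t* satisfies g'(t*) = g(t*)/(T + t*).
g'(t) = 0.58·149·t^-0.42. Setting 0.58·149·t^-0.42 = 149·t^0.58/(31+t) gives 0.58(31+t) = t, so 0.42·t = 0.58×31.
t* = 0.58×31/0.42 = 42.81 min.

42.8 min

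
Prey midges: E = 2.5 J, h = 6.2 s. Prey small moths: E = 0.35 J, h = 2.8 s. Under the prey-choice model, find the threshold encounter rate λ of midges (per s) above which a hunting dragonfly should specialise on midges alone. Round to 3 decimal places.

The zero-one rule: include small moths iff E₂/h₂ > λE₁/(1+λh₁). Equality gives the switch point.
λE₁h₂ = E₂ + λE₂h₁ ⇒ λ = E₂/(E₁h₂ − E₂h₁) = 0.35/(7 − 2.17) = 0.07246 per s.

0.072 per s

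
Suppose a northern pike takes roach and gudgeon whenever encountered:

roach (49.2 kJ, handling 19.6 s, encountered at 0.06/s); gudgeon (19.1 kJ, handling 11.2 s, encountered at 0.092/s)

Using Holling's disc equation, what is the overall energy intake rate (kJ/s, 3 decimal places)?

R = (0.06×49.2 + 0.092×19.1) / (1 + 0.06×19.6 + 0.092×11.2) = 4.709/3.206 = 1.469 kJ/s.

1.469 kJ/s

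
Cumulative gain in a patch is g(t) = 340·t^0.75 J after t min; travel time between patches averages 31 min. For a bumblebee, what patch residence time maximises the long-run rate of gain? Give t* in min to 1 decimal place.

Optimal t* satisfies g'(t*) = g(t*)/(T + t*).
g'(t) = 0.75·340·t^-0.25. Setting 0.75·340·t^-0.25 = 340·t^0.75/(31+t) gives 0.75(31+t) = t, so 0.25·t = 0.75×31.
t* = 0.75×31/0.25 = 93 min.

93.0 min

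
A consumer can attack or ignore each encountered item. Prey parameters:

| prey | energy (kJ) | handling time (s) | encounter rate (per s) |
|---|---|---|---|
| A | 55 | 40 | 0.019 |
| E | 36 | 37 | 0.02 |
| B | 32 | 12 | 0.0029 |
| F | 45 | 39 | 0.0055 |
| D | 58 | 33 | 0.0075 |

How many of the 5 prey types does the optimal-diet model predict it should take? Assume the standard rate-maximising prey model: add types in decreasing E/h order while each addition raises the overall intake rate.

Rank by E/h (kJ/s): B 2.67, D 1.76, A 1.38, F 1.15, E 0.973. Include each in turn until the next type's E/h falls below the running intake rate.
Rate on top 1: 0.08968. D: 1.76 > 0.08968 → include.
Rate on top 2: 0.4116. A: 1.38 > 0.4116 → include.
Rate on top 3: 0.7701. F: 1.15 > 0.7701 → include.
Rate on top 4: 0.8066. E: 0.973 > 0.8066 → include.
Optimal diet: B, D, A, F, E — 5 of 5 types.

5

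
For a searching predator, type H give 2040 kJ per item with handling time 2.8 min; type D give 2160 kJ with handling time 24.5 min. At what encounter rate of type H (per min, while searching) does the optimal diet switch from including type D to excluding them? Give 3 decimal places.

0.049 per min

At the threshold, the rate on type H alone equals the profitability of type D: λ·2040/(1 + λ·2.8) = 2160/24.5 = 88.16.
Rearranging, λ(2040 − 88.16×2.8) = 88.16, so λ = 88.16/1793 = 0.04917 per min.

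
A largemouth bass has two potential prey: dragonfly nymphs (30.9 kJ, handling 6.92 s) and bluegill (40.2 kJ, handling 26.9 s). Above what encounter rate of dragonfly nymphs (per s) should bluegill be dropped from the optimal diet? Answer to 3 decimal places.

At the threshold, the rate on dragonfly nymphs alone equals the profitability of bluegill: λ·30.9/(1 + λ·6.92) = 40.2/26.9 = 1.494.
Rearranging, λ(30.9 − 1.494×6.92) = 1.494, so λ = 1.494/20.56 = 0.07269 per s.

0.073 per s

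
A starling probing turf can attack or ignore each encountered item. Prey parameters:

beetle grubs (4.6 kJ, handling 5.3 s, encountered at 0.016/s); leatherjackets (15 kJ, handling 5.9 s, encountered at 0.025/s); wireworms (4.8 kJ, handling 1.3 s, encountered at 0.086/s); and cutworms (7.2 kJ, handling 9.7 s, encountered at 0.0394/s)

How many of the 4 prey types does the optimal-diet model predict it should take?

4

Rank by E/h (kJ/s): wireworms 3.69, leatherjackets 2.54, beetle grubs 0.868, cutworms 0.742. Include each in turn until the next type's E/h falls below the running intake rate.
Rate on top 1: 0.3713. leatherjackets: 2.54 > 0.3713 → include.
Rate on top 2: 0.6256. beetle grubs: 0.868 > 0.6256 → include.
Rate on top 3: 0.6409. cutworms: 0.742 > 0.6409 → include.
Optimal diet: wireworms, leatherjackets, beetle grubs, cutworms — 4 of 4 types.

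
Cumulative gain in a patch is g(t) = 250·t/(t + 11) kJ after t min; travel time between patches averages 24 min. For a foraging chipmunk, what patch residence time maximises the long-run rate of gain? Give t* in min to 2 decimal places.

Maximise g(t)/(T+t): set derivative to zero → g'(t)(T+t) = g(t).
g'(t) = 250·11/(t + 11)². Setting 250·11/(t+11)² = 250t/[(t+11)(24+t)] gives 11(24+t) = t(t+11), so t² = 11×24 = 264.
t* = √264 = 16.25 min.

16.25 min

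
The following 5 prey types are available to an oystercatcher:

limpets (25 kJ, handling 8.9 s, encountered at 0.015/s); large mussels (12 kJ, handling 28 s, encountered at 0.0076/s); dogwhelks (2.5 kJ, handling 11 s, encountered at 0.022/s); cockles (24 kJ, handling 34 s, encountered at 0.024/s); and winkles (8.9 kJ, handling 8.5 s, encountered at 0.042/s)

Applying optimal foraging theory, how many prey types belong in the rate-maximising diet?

3

E/h in descending order: limpets 2.81, winkles 1.05, cockles 0.706, large mussels 0.429, dogwhelks 0.227 kJ/s. The optimal diet is the largest prefix of this list for which every included type satisfies E_i/h_i > R on the types above it.
Rate on top 1: 0.3308. winkles: 1.05 > 0.3308 → include.
Rate on top 2: 0.5024. cockles: 0.706 > 0.5024 → include.
Rate on top 3: 0.5744. large mussels: 0.429 < 0.5744 → exclude; stop.
Optimal diet: limpets, winkles, cockles — 3 of 5 types.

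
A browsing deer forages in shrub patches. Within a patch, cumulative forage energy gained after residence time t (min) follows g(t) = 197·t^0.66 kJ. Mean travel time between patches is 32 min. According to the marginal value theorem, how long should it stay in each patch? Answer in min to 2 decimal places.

Maximise g(t)/(T+t): set derivative to zero → g'(t)(T+t) = g(t).
g'(t) = 0.66·197·t^-0.34. Setting 0.66·197·t^-0.34 = 197·t^0.66/(32+t) gives 0.66(32+t) = t, so 0.34·t = 0.66×32.
t* = 0.66×32/0.34 = 62.12 min.

62.12 min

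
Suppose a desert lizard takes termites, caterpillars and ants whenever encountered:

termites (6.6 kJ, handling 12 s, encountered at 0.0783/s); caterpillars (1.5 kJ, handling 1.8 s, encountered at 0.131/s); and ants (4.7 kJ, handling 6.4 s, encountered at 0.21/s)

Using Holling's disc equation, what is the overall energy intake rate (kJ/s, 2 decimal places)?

0.48 kJ/s

Energy encountered per unit search time: 0.0783×6.6 + 0.131×1.5 + 0.21×4.7 = 1.7 kJ/s.
Handling time per unit search time: 0.0783×12 + 0.131×1.8 + 0.21×6.4 = 2.519.
Rate = 1.7/(1 + 2.519) = 0.4831 kJ/s.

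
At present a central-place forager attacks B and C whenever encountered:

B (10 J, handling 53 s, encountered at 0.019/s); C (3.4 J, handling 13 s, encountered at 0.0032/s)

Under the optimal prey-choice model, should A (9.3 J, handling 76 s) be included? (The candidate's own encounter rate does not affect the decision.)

Yes

On B and C alone, R = ΣλE/(1+Σλh) = 0.2009/2.049 = 0.09806 J/s.
A: E/h = 9.3/76 = 0.1224 J/s.
0.1224 > 0.09806, so adding A raises the average — include it.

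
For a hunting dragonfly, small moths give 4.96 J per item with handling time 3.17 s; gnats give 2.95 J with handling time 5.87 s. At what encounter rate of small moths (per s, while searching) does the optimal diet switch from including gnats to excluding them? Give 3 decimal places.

At the threshold, the rate on small moths alone equals the profitability of gnats: λ·4.96/(1 + λ·3.17) = 2.95/5.87 = 0.5026.
Rearranging, λ(4.96 − 0.5026×3.17) = 0.5026, so λ = 0.5026/3.367 = 0.1493 per s.

0.149 per s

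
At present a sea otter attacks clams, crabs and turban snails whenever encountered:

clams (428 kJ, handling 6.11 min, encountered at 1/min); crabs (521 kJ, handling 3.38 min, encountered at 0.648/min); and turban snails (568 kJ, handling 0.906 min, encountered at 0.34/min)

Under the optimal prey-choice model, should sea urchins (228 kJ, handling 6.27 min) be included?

No

Current rate: (1×428 + 0.648×521 + 0.34×568)/(1 + 1×6.11 + 0.648×3.38 + 0.34×0.906) = 99.78 kJ/min.
Profitability of sea urchins: 228/6.27 = 36.36 kJ/min.
36.36 < 99.78, so adding sea urchins would lower the average — exclude it.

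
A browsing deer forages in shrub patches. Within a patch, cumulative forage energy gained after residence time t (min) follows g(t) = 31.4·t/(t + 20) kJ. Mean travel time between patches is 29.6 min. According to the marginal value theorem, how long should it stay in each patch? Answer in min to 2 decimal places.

24.33 min

Maximise g(t)/(T+t): set derivative to zero → g'(t)(T+t) = g(t).
g'(t) = 31.4·20/(t + 20)². Setting 31.4·20/(t+20)² = 31.4t/[(t+20)(29.6+t)] gives 20(29.6+t) = t(t+20), so t² = 20×29.6 = 592.
t* = √592 = 24.33 min.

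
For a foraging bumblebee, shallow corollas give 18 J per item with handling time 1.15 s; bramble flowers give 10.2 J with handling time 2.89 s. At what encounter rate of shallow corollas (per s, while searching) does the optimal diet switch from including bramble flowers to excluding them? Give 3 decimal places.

0.253 per s

The zero-one rule: include bramble flowers iff E₂/h₂ > λE₁/(1+λh₁). Equality gives the switch point.
λE₁h₂ = E₂ + λE₂h₁ ⇒ λ = E₂/(E₁h₂ − E₂h₁) = 10.2/(52.02 − 11.73) = 0.2532 per s.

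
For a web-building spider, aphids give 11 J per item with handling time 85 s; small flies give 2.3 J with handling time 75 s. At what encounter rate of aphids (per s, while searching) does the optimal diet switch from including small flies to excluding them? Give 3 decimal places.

0.004 per s

The zero-one rule: include small flies iff E₂/h₂ > λE₁/(1+λh₁). Equality gives the switch point.
λE₁h₂ = E₂ + λE₂h₁ ⇒ λ = E₂/(E₁h₂ − E₂h₁) = 2.3/(825 − 195.5) = 0.003654 per s.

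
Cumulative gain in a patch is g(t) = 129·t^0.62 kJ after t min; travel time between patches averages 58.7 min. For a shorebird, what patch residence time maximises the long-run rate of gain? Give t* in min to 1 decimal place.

95.8 min

By the marginal value theorem, leave when the instantaneous gain rate g'(t) equals the habitat-wide average g(t)/(T + t).
g'(t) = 0.62·129·t^-0.38. Setting 0.62·129·t^-0.38 = 129·t^0.62/(58.7+t) gives 0.62(58.7+t) = t, so 0.38·t = 0.62×58.7.
t* = 0.62×58.7/0.38 = 95.77 min.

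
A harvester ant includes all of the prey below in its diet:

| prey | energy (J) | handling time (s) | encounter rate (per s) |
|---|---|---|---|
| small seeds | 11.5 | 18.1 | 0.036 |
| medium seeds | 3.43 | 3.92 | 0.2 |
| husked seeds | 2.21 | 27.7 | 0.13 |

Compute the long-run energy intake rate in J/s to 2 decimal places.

0.23 J/s

R = Σλ_iE_i / (1 + Σλ_ih_i)
Numerator: 0.036×11.5 + 0.2×3.43 + 0.13×2.21 = 1.387
Denominator: 1 + 0.036×18.1 + 0.2×3.92 + 0.13×27.7 = 6.037
R = 1.387/6.037 = 0.2298 J/s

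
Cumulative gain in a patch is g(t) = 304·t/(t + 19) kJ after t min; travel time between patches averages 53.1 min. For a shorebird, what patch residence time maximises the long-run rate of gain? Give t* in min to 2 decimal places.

Optimal t* satisfies g'(t*) = g(t*)/(T + t*).
g'(t) = 304·19/(t + 19)². Setting 304·19/(t+19)² = 304t/[(t+19)(53.1+t)] gives 19(53.1+t) = t(t+19), so t² = 19×53.1 = 1009.
t* = √1009 = 31.76 min.

31.76 min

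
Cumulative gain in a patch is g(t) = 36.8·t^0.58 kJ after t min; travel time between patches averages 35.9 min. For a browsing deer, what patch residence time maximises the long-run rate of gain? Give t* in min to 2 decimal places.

49.58 min

Optimal t* satisfies g'(t*) = g(t*)/(T + t*).
g'(t) = 0.58·36.8·t^-0.42. Setting 0.58·36.8·t^-0.42 = 36.8·t^0.58/(35.9+t) gives 0.58(35.9+t) = t, so 0.42·t = 0.58×35.9.
t* = 0.58×35.9/0.42 = 49.58 min.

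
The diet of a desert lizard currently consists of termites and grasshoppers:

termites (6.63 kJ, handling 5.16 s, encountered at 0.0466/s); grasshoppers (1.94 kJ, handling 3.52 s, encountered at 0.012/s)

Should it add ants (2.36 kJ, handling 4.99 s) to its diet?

Yes

Intake rate on the current diet: R = (0.0466×6.63 + 0.012×1.94) / (1 + 0.0466×5.16 + 0.012×3.52) = 0.3322/1.283 = 0.259 kJ/s.
ants: E/h = 2.36/4.99 = 0.4729 kJ/s.
Since 0.4729 > R, including ants increases the long-run rate.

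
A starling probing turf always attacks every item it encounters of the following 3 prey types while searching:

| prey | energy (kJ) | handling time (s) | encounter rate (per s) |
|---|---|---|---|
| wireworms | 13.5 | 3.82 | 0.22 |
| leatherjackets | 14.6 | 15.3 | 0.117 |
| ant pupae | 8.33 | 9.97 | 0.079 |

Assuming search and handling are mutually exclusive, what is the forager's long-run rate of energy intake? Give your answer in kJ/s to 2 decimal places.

1.21 kJ/s

R = Σλ_iE_i / (1 + Σλ_ih_i)
Numerator: 0.22×13.5 + 0.117×14.6 + 0.079×8.33 = 5.336
Denominator: 1 + 0.22×3.82 + 0.117×15.3 + 0.079×9.97 = 4.418
R = 5.336/4.418 = 1.208 kJ/s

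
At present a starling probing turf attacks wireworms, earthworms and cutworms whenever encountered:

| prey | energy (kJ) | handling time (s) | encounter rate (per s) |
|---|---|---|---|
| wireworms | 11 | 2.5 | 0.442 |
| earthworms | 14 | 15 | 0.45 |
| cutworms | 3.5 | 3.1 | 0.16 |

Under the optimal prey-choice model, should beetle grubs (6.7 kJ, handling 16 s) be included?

Current rate: (0.442×11 + 0.45×14 + 0.16×3.5)/(1 + 0.442×2.5 + 0.45×15 + 0.16×3.1) = 1.254 kJ/s.
Profitability of beetle grubs: 6.7/16 = 0.4188 kJ/s.
Since 0.4188 < R, time spent handling beetle grubs is better spent searching.

No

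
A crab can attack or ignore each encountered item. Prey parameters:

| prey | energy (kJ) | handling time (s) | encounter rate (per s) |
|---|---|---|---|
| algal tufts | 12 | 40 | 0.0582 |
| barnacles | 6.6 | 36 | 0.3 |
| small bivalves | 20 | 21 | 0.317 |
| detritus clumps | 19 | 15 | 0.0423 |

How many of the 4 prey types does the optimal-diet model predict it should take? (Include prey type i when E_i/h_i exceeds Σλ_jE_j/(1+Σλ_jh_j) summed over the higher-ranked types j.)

Profitabilities (E/h, kJ/s): detritus clumps 1.27, small bivalves 0.952, algal tufts 0.3, barnacles 0.183. Add prey in this order while the next type's profitability exceeds the intake rate on those already taken.
Rate on top 1: 0.4917. small bivalves: 0.952 > 0.4917 → include.
Rate on top 2: 0.8616. algal tufts: 0.3 < 0.8616 → exclude; stop.
Optimal diet: detritus clumps, small bivalves — 2 of 4 types.

2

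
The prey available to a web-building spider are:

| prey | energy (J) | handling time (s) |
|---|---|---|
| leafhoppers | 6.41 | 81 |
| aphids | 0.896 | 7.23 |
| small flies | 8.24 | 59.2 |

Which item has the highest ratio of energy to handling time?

small flies

In descending order of E/h:
small flies: 8.24/59.2 = 0.139 J/s
aphids: 0.896/7.23 = 0.124 J/s
leafhoppers: 6.41/81 = 0.0791 J/s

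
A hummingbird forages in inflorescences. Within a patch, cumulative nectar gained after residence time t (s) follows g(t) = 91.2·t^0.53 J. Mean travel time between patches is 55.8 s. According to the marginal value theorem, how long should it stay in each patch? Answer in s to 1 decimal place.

62.9 s

Maximise g(t)/(T+t): set derivative to zero → g'(t)(T+t) = g(t).
g'(t) = 0.53·91.2·t^-0.47. Setting 0.53·91.2·t^-0.47 = 91.2·t^0.53/(55.8+t) gives 0.53(55.8+t) = t, so 0.47·t = 0.53×55.8.
t* = 0.53×55.8/0.47 = 62.92 s.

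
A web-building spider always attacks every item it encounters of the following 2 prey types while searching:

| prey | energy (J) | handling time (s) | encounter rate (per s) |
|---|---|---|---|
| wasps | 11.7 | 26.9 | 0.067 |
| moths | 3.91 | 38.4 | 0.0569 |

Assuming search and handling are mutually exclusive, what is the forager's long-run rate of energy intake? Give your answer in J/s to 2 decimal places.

R = (0.067×11.7 + 0.0569×3.91) / (1 + 0.067×26.9 + 0.0569×38.4) = 1.006/4.987 = 0.2018 J/s.

0.20 J/s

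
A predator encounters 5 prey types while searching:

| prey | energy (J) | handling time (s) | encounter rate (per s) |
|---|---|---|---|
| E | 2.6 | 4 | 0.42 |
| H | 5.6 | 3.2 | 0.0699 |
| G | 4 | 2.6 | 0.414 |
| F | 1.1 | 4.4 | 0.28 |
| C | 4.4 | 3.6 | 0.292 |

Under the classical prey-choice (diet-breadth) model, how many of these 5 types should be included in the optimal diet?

3

Profitabilities (E/h, J/s): H 1.75, G 1.54, C 1.22, E 0.65, F 0.25. Add prey in this order while the next type's profitability exceeds the intake rate on those already taken.
Rate on top 1: 0.3199. G: 1.54 > 0.3199 → include.
Rate on top 2: 0.8902. C: 1.22 > 0.8902 → include.
Rate on top 3: 0.9943. E: 0.65 < 0.9943 → exclude; stop.
Optimal diet: H, G, C — 3 of 5 types.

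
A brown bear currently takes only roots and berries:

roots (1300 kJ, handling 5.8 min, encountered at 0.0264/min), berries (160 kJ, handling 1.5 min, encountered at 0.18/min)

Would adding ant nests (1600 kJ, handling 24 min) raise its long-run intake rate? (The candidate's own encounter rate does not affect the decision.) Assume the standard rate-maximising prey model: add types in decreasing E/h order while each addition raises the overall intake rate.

Current rate: (0.0264×1300 + 0.18×160)/(1 + 0.0264×5.8 + 0.18×1.5) = 44.35 kJ/min.
Profitability of ant nests: 1600/24 = 66.67 kJ/min.
Since 66.67 > R, including ant nests increases the long-run rate.

Yes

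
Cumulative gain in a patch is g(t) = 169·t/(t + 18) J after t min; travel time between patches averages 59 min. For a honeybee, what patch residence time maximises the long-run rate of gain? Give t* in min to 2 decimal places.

Optimal t* satisfies g'(t*) = g(t*)/(T + t*).
g'(t) = 169·18/(t + 18)². Setting 169·18/(t+18)² = 169t/[(t+18)(59+t)] gives 18(59+t) = t(t+18), so t² = 18×59 = 1062.
t* = √1062 = 32.59 min.

32.59 min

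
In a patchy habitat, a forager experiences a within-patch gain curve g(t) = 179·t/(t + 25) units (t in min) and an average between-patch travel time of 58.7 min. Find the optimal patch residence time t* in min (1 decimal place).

38.3 min

Optimal t* satisfies g'(t*) = g(t*)/(T + t*).
g'(t) = 179·25/(t + 25)². Setting 179·25/(t+25)² = 179t/[(t+25)(58.7+t)] gives 25(58.7+t) = t(t+25), so t² = 25×58.7 = 1468.
t* = √1468 = 38.31 min.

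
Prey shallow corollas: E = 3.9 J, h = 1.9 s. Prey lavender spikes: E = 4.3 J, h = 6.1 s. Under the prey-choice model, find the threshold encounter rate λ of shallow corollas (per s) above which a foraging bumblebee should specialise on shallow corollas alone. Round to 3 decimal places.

Drop lavender spikes once their profitability E₂/h₂ falls below the rate achievable on shallow corollas alone: E₂/h₂ = λE₁/(1 + λh₁).
Solve for λ: λE₁h₂ = E₂(1 + λh₁) → λ(E₁h₂ − E₂h₁) = E₂ → λ = E₂/(E₁h₂ − E₂h₁).
λ = 4.3/(3.9×6.1 − 4.3×1.9) = 4.3/15.62 = 0.2753 per s.

0.275 per s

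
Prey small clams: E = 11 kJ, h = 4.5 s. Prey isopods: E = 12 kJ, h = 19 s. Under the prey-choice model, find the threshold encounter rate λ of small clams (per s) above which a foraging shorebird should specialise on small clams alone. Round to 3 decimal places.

The zero-one rule: include isopods iff E₂/h₂ > λE₁/(1+λh₁). Equality gives the switch point.
λE₁h₂ = E₂ + λE₂h₁ ⇒ λ = E₂/(E₁h₂ − E₂h₁) = 12/(209 − 54) = 0.07742 per s.

0.077 per s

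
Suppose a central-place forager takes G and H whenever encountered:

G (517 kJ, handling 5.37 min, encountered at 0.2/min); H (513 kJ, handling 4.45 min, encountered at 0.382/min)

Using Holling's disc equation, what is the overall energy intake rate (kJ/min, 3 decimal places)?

Energy encountered per unit search time: 0.2×517 + 0.382×513 = 299.4 kJ/min.
Handling time per unit search time: 0.2×5.37 + 0.382×4.45 = 2.774.
Rate = 299.4/(1 + 2.774) = 79.33 kJ/min.

79.325 kJ/min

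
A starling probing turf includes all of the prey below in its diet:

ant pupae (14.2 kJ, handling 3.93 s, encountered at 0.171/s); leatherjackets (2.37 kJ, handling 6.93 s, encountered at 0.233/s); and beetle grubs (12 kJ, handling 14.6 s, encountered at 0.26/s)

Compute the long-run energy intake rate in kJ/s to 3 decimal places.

R = Σλ_iE_i / (1 + Σλ_ih_i)
Numerator: 0.171×14.2 + 0.233×2.37 + 0.26×12 = 6.1
Denominator: 1 + 0.171×3.93 + 0.233×6.93 + 0.26×14.6 = 7.083
R = 6.1/7.083 = 0.8613 kJ/s

0.861 kJ/s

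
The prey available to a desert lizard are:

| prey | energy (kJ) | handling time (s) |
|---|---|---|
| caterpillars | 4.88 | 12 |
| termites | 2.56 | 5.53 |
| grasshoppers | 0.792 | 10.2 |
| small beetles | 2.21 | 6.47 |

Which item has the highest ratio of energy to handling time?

termites

Profitability E/h (kJ/s): caterpillars = 4.88/12 = 0.407, termites = 2.56/5.53 = 0.463, grasshoppers = 0.792/10.2 = 0.0776, small beetles = 2.21/6.47 = 0.342.
Ranked: termites > caterpillars > small beetles > grasshoppers.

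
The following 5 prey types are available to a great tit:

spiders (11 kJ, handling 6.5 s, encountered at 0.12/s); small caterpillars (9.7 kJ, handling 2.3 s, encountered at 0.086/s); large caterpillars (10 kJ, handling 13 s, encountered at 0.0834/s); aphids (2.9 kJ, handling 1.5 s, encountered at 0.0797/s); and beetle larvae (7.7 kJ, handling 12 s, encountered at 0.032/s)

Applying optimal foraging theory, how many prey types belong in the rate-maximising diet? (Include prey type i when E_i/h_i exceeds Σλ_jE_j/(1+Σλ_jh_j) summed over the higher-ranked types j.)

Rank by E/h (kJ/s): small caterpillars 4.22, aphids 1.93, spiders 1.69, large caterpillars 0.769, beetle larvae 0.642. Include each in turn until the next type's E/h falls below the running intake rate.
Rate on top 1: 0.6964. aphids: 1.93 > 0.6964 → include.
Rate on top 2: 0.8087. spiders: 1.69 > 0.8087 → include.
Rate on top 3: 1.137. large caterpillars: 0.769 < 1.137 → exclude; stop.
Optimal diet: small caterpillars, aphids, spiders — 3 of 5 types.

3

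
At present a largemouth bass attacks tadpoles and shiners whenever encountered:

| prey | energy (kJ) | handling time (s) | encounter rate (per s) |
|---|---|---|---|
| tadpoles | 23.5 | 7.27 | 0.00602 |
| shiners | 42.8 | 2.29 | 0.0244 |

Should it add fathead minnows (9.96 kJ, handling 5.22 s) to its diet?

On tadpoles and shiners alone, R = ΣλE/(1+Σλh) = 1.186/1.1 = 1.078 kJ/s.
Profitability of fathead minnows: 9.96/5.22 = 1.908 kJ/s.
1.908 > 1.078, so adding fathead minnows raises the average — include it.

Yes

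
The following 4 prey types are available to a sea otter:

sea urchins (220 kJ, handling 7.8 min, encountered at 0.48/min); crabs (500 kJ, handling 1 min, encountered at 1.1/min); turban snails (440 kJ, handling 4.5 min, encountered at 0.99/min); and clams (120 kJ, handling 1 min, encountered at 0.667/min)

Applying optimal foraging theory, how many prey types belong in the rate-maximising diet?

1

E/h in descending order: crabs 500, clams 120, turban snails 97.8, sea urchins 28.2 kJ/min. The optimal diet is the largest prefix of this list for which every included type satisfies E_i/h_i > R on the types above it.
Rate on top 1: 261.9. clams: 120 < 261.9 → exclude; stop.
Optimal diet: crabs — 1 of 4 types.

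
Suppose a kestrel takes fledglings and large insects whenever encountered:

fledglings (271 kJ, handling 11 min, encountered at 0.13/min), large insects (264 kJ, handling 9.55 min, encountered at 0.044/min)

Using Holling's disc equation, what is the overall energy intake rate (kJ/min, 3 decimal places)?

16.436 kJ/min

Energy encountered per unit search time: 0.13×271 + 0.044×264 = 46.85 kJ/min.
Handling time per unit search time: 0.13×11 + 0.044×9.55 = 1.85.
Rate = 46.85/(1 + 1.85) = 16.44 kJ/min.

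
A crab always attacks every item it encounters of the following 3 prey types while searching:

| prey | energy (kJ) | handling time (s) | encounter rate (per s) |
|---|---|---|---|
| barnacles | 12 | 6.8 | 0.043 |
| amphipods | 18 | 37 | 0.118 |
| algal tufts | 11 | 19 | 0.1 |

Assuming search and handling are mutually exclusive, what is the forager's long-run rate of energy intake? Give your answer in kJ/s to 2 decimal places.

0.49 kJ/s

Energy encountered per unit search time: 0.043×12 + 0.118×18 + 0.1×11 = 3.74 kJ/s.
Handling time per unit search time: 0.043×6.8 + 0.118×37 + 0.1×19 = 6.558.
Rate = 3.74/(1 + 6.558) = 0.4948 kJ/s.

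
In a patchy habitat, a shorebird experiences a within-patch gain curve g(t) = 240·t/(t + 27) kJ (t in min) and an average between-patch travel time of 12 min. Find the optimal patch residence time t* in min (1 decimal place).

Optimal t* satisfies g'(t*) = g(t*)/(T + t*).
g'(t) = 240·27/(t + 27)². Setting 240·27/(t+27)² = 240t/[(t+27)(12+t)] gives 27(12+t) = t(t+27), so t² = 27×12 = 324.
t* = √324 = 18 min.

18.0 min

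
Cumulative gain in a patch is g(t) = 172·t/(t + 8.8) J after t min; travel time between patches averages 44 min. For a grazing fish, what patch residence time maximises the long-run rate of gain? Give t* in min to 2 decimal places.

19.68 min

Optimal t* satisfies g'(t*) = g(t*)/(T + t*).
g'(t) = 172·8.8/(t + 8.8)². Setting 172·8.8/(t+8.8)² = 172t/[(t+8.8)(44+t)] gives 8.8(44+t) = t(t+8.8), so t² = 8.8×44 = 387.2.
t* = √387.2 = 19.68 min.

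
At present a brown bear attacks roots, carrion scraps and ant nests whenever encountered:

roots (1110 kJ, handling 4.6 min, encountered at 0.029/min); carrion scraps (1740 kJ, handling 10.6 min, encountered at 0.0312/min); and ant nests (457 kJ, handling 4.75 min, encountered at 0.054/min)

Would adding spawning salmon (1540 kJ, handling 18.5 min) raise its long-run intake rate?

Current rate: (0.029×1110 + 0.0312×1740 + 0.054×457)/(1 + 0.029×4.6 + 0.0312×10.6 + 0.054×4.75) = 64.6 kJ/min.
spawning salmon: E/h = 1540/18.5 = 83.24 kJ/min.
Since 83.24 > R, including spawning salmon increases the long-run rate.

Yes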